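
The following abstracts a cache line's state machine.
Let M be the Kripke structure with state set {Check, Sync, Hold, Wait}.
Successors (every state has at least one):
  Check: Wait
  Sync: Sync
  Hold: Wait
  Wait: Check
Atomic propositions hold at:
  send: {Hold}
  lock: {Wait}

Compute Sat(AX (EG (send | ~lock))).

Sat(~lock) = {Check, Sync, Hold}
Sat(send | ~lock) = {Check, Sync, Hold}
EG (send | ~lock): greatest fixpoint, start Z0 = {Check, Sync, Hold}, keep only states in Sat with some successor in Z. Z1 = {Sync}; fixed.
Sat(EG (send | ~lock)) = {Sync}
Sat(AX (EG (send | ~lock))) = {s : every successor in {Sync}} = {Sync}

{Sync}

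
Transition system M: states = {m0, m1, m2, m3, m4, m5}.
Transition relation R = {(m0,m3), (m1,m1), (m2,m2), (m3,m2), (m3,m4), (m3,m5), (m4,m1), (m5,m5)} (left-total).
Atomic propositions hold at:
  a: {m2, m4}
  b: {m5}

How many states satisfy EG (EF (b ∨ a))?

Sat(b ∨ a) = {m2, m4, m5}
EF (b ∨ a): least fixpoint, start Z0 = {m2, m4, m5}, add states with some successor in Z. Z1 = {m2, m3, m4, m5}; Z2 = {m0, m2, m3, m4, m5}; fixed.
Sat(EF (b ∨ a)) = {m0, m2, m3, m4, m5}
EG (EF (b ∨ a)): greatest fixpoint, start Z0 = {m0, m2, m3, m4, m5}, keep only states in Sat with some successor in Z. Z1 = {m0, m2, m3, m5}; fixed.
Sat(EG (EF (b ∨ a))) = {m0, m2, m3, m5}
|Sat(EG (EF (b ∨ a)))| = |{m0, m2, m3, m5}| = 4.

4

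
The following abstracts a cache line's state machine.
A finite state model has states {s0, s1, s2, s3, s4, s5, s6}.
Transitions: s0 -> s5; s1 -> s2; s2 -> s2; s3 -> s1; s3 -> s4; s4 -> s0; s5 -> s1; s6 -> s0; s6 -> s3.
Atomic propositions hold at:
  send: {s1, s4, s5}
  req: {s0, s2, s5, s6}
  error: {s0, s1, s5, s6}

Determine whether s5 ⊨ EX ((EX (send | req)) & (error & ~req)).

Sat(send | req) = {s0, s1, s2, s4, s5, s6}
Sat(EX (send | req)) = {s : some successor in {s0, s1, s2, s4, s5, s6}} = {s0, s1, s2, s3, s4, s5, s6}
Sat(~req) = {s1, s3, s4}
Sat(error & ~req) = {s1}
Sat((EX (send | req)) & (error & ~req)) = {s1}
Sat(EX ((EX (send | req)) & (error & ~req))) = {s : some successor in {s1}} = {s3, s5}
s5 ∈ Sat(EX ((EX (send | req)) & (error & ~req))) = {s3, s5}, so the formula holds at s5.

Yes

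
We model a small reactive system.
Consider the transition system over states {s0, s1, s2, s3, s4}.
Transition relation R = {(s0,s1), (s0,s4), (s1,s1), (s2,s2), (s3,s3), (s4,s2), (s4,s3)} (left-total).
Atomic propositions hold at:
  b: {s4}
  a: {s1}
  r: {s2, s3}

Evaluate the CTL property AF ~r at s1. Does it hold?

Yes

Sat(~r) = {s0, s1, s4}
AF ~r: least fixpoint, start Z0 = {s0, s1, s4}, add states with every successor in Z. Already a fixed point.
Sat(AF ~r) = {s0, s1, s4}
s1 ∈ Sat(AF ~r) = {s0, s1, s4}, so the formula holds at s1.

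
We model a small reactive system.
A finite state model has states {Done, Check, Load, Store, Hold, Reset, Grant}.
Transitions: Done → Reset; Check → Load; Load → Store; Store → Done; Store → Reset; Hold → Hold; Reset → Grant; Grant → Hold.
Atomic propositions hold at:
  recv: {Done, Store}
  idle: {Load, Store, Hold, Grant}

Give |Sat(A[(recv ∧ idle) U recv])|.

Sat(recv ∧ idle) = {Store}
A[(recv ∧ idle) U recv]: least fixpoint, start Z0 = Sat(recv) = {Done, Store}, add states in Sat(recv ∧ idle) with every successor in Z. Already a fixed point.
Sat(A[(recv ∧ idle) U recv]) = {Done, Store}
|Sat(A[(recv ∧ idle) U recv])| = |{Done, Store}| = 2.

2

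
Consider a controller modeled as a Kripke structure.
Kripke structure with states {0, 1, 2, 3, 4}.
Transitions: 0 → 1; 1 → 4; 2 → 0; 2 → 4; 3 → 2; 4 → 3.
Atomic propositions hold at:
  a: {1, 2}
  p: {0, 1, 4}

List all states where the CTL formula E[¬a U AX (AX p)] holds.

Sat(¬a) = {0, 3, 4}
Sat(AX p) = {s : every successor in {0, 1, 4}} = {0, 1, 2}
Sat(AX (AX p)) = {s : every successor in {0, 1, 2}} = {0, 3}
E[¬a U AX (AX p)]: least fixpoint, start Z0 = Sat(AX (AX p)) = {0, 3}, add states in Sat(¬a) with some successor in Z. Z1 = {0, 3, 4}; fixed.
Sat(E[¬a U AX (AX p)]) = {0, 3, 4}

{0, 3, 4}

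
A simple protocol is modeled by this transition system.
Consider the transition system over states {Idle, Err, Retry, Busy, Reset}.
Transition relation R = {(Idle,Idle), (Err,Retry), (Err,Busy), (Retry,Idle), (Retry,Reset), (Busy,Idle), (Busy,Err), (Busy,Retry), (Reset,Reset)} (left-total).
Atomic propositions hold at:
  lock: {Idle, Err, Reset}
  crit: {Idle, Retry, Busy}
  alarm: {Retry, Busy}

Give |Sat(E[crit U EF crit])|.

4

EF crit: least fixpoint, start Z0 = {Idle, Retry, Busy}, add states with some successor in Z. Z1 = {Idle, Err, Retry, Busy}; fixed.
Sat(EF crit) = {Idle, Err, Retry, Busy}
E[crit U EF crit]: least fixpoint, start Z0 = Sat(EF crit) = {Idle, Err, Retry, Busy}, add states in Sat(crit) with some successor in Z. Already a fixed point.
Sat(E[crit U EF crit]) = {Idle, Err, Retry, Busy}
|Sat(E[crit U EF crit])| = |{Idle, Err, Retry, Busy}| = 4.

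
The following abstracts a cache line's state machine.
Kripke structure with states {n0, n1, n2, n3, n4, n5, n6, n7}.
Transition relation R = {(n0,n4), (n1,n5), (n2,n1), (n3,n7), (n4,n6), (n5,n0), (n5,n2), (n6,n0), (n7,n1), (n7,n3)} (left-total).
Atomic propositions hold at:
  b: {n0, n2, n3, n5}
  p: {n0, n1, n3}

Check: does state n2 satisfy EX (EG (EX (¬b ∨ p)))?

Sat(¬b) = {n1, n4, n6, n7}
Sat(¬b ∨ p) = {n0, n1, n3, n4, n6, n7}
Sat(EX (¬b ∨ p)) = {s : some successor in {n0, n1, n3, n4, n6, n7}} = {n0, n2, n3, n4, n5, n6, n7}
EG (EX (¬b ∨ p)): greatest fixpoint, start Z0 = {n0, n2, n3, n4, n5, n6, n7}, keep only states in Sat with some successor in Z. Z1 = {n0, n3, n4, n5, n6, n7}; fixed.
Sat(EG (EX (¬b ∨ p))) = {n0, n3, n4, n5, n6, n7}
Sat(EX (EG (EX (¬b ∨ p)))) = {s : some successor in {n0, n3, n4, n5, n6, n7}} = {n0, n1, n3, n4, n5, n6, n7}
n2 ∉ Sat(EX (EG (EX (¬b ∨ p)))) = {n0, n1, n3, n4, n5, n6, n7}, so the formula does not hold at n2.

No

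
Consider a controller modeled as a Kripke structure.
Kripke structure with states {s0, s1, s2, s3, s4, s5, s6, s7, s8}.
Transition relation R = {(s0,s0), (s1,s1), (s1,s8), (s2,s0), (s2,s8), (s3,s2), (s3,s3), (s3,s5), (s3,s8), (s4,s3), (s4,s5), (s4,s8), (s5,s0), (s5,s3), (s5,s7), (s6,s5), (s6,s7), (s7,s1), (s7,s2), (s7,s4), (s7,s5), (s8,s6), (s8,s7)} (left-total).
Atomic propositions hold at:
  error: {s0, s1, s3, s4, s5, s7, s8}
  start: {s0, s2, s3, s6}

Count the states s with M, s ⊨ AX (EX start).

Sat(EX start) = {s : some successor in {s0, s2, s3, s6}} = {s0, s2, s3, s4, s5, s7, s8}
Sat(AX (EX start)) = {s : every successor in {s0, s2, s3, s4, s5, s7, s8}} = {s0, s2, s3, s4, s5, s6}
|Sat(AX (EX start))| = |{s0, s2, s3, s4, s5, s6}| = 6.

6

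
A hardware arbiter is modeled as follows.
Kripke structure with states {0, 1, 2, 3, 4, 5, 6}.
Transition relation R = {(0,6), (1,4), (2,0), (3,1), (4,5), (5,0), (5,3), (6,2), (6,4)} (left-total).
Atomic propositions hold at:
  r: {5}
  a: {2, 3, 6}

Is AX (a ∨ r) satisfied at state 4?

Yes

Sat(a ∨ r) = {2, 3, 5, 6}
Sat(AX (a ∨ r)) = {s : every successor in {2, 3, 5, 6}} = {0, 4}
4 ∈ Sat(AX (a ∨ r)) = {0, 4}, so the formula holds at 4.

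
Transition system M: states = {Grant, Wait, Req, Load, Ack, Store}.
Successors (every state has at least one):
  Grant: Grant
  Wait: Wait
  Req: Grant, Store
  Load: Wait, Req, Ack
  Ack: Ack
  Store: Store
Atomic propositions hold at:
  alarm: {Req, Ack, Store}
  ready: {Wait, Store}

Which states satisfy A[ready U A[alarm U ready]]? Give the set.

A[alarm U ready]: least fixpoint, start Z0 = Sat(ready) = {Wait, Store}, add states in Sat(alarm) with every successor in Z. Already a fixed point.
Sat(A[alarm U ready]) = {Wait, Store}
A[ready U A[alarm U ready]]: least fixpoint, start Z0 = Sat(A[alarm U ready]) = {Wait, Store}, add states in Sat(ready) with every successor in Z. Already a fixed point.
Sat(A[ready U A[alarm U ready]]) = {Wait, Store}

{Wait, Store}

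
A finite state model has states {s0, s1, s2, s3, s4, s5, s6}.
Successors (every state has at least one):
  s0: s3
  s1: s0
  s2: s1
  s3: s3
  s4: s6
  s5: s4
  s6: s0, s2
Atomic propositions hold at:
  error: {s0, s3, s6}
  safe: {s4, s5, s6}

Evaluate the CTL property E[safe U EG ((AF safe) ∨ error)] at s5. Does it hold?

Yes

AF safe: least fixpoint, start Z0 = {s4, s5, s6}, add states with every successor in Z. Already a fixed point.
Sat(AF safe) = {s4, s5, s6}
Sat((AF safe) ∨ error) = {s0, s3, s4, s5, s6}
EG ((AF safe) ∨ error): greatest fixpoint, start Z0 = {s0, s3, s4, s5, s6}, keep only states in Sat with some successor in Z. Already a fixed point.
Sat(EG ((AF safe) ∨ error)) = {s0, s3, s4, s5, s6}
E[safe U EG ((AF safe) ∨ error)]: least fixpoint, start Z0 = Sat(EG ((AF safe) ∨ error)) = {s0, s3, s4, s5, s6}, add states in Sat(safe) with some successor in Z. Already a fixed point.
Sat(E[safe U EG ((AF safe) ∨ error)]) = {s0, s3, s4, s5, s6}
s5 ∈ Sat(E[safe U EG ((AF safe) ∨ error)]) = {s0, s3, s4, s5, s6}, so the formula holds at s5.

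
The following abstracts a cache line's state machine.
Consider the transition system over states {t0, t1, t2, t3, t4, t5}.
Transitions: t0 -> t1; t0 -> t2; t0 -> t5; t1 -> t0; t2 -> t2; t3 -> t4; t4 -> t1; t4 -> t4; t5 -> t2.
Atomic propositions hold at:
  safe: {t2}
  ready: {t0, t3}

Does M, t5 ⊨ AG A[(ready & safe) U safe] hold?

No

Sat(ready & safe) = ∅
A[(ready & safe) U safe]: least fixpoint, start Z0 = Sat(safe) = {t2}, add states in Sat(ready & safe) with every successor in Z. Already a fixed point.
Sat(A[(ready & safe) U safe]) = {t2}
AG A[(ready & safe) U safe]: greatest fixpoint, start Z0 = {t2}, keep only states in Sat with every successor in Z. Already a fixed point.
Sat(AG A[(ready & safe) U safe]) = {t2}
t5 ∉ Sat(AG A[(ready & safe) U safe]) = {t2}, so the formula does not hold at t5.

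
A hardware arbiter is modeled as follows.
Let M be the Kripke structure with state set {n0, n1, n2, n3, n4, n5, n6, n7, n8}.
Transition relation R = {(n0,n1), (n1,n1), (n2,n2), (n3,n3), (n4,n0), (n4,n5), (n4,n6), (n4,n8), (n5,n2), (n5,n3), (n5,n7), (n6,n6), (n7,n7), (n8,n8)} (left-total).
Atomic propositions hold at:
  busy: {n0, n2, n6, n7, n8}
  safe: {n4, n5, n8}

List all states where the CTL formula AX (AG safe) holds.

AG safe: greatest fixpoint, start Z0 = {n4, n5, n8}, keep only states in Sat with every successor in Z. Z1 = {n8}; fixed.
Sat(AG safe) = {n8}
Sat(AX (AG safe)) = {s : every successor in {n8}} = {n8}

{n8}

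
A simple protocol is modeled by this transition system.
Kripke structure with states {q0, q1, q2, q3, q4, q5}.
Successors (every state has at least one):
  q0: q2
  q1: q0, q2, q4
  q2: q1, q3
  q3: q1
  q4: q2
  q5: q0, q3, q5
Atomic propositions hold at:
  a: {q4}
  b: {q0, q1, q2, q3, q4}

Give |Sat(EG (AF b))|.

5

AF b: least fixpoint, start Z0 = {q0, q1, q2, q3, q4}, add states with every successor in Z. Already a fixed point.
Sat(AF b) = {q0, q1, q2, q3, q4}
EG (AF b): greatest fixpoint, start Z0 = {q0, q1, q2, q3, q4}, keep only states in Sat with some successor in Z. Already a fixed point.
Sat(EG (AF b)) = {q0, q1, q2, q3, q4}
|Sat(EG (AF b))| = |{q0, q1, q2, q3, q4}| = 5.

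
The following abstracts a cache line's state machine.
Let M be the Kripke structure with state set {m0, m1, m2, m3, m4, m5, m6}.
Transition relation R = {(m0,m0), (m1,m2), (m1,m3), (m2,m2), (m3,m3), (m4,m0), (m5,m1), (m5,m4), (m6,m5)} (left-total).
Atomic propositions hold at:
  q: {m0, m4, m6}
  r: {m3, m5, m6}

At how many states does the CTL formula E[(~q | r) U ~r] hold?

6

Sat(~q) = {m1, m2, m3, m5}
Sat(~q | r) = {m1, m2, m3, m5, m6}
Sat(~r) = {m0, m1, m2, m4}
E[(~q | r) U ~r]: least fixpoint, start Z0 = Sat(~r) = {m0, m1, m2, m4}, add states in Sat(~q | r) with some successor in Z. Z1 = {m0, m1, m2, m4, m5}; Z2 = {m0, m1, m2, m4, m5, m6}; fixed.
Sat(E[(~q | r) U ~r]) = {m0, m1, m2, m4, m5, m6}
|Sat(E[(~q | r) U ~r])| = |{m0, m1, m2, m4, m5, m6}| = 6.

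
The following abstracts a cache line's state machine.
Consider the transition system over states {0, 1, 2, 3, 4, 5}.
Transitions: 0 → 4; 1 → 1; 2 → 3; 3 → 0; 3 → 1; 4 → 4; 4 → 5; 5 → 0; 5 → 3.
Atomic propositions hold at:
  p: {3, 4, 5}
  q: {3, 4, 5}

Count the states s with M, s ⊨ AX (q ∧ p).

3

Sat(q ∧ p) = {3, 4, 5}
Sat(AX (q ∧ p)) = {s : every successor in {3, 4, 5}} = {0, 2, 4}
|Sat(AX (q ∧ p))| = |{0, 2, 4}| = 3.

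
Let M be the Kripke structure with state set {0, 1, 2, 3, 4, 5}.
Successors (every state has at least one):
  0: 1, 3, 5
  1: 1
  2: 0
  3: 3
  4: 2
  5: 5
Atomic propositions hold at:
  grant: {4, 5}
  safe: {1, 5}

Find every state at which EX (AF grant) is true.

{0, 5}

AF grant: least fixpoint, start Z0 = {4, 5}, add states with every successor in Z. Already a fixed point.
Sat(AF grant) = {4, 5}
Sat(EX (AF grant)) = {s : some successor in {4, 5}} = {0, 5}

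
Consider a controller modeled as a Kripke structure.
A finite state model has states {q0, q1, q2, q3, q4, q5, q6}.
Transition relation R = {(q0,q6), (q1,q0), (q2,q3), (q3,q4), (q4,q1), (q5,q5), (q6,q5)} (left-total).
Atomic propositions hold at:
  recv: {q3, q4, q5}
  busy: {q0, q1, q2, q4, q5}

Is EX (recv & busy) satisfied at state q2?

Sat(recv & busy) = {q4, q5}
Sat(EX (recv & busy)) = {s : some successor in {q4, q5}} = {q3, q5, q6}
q2 ∉ Sat(EX (recv & busy)) = {q3, q5, q6}, so the formula does not hold at q2.

No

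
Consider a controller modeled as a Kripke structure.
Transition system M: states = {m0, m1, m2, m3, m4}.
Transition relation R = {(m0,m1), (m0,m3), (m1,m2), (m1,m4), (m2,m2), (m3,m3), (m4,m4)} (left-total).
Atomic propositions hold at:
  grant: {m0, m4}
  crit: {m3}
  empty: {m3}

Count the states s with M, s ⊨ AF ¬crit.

Sat(¬crit) = {m0, m1, m2, m4}
AF ¬crit: least fixpoint, start Z0 = {m0, m1, m2, m4}, add states with every successor in Z. Already a fixed point.
Sat(AF ¬crit) = {m0, m1, m2, m4}
|Sat(AF ¬crit)| = |{m0, m1, m2, m4}| = 4.

4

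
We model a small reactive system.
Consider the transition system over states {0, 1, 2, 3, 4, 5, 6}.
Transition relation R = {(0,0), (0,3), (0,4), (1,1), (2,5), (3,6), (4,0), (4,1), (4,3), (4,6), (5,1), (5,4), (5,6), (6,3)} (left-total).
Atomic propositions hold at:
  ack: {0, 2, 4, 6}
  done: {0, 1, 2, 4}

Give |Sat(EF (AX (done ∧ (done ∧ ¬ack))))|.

Sat(¬ack) = {1, 3, 5}
Sat(done ∧ ¬ack) = {1}
Sat(done ∧ (done ∧ ¬ack)) = {1}
Sat(AX (done ∧ (done ∧ ¬ack))) = {s : every successor in {1}} = {1}
EF (AX (done ∧ (done ∧ ¬ack))): least fixpoint, start Z0 = {1}, add states with some successor in Z. Z1 = {1, 4, 5}; Z2 = {0, 1, 2, 4, 5}; fixed.
Sat(EF (AX (done ∧ (done ∧ ¬ack)))) = {0, 1, 2, 4, 5}
|Sat(EF (AX (done ∧ (done ∧ ¬ack))))| = |{0, 1, 2, 4, 5}| = 5.

5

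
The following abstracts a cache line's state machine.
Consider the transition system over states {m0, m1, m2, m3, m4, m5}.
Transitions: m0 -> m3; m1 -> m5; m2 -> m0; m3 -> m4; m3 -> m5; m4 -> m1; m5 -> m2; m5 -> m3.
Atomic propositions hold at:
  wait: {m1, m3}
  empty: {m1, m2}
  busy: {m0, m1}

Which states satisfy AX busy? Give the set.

Sat(AX busy) = {s : every successor in {m0, m1}} = {m2, m4}

{m2, m4}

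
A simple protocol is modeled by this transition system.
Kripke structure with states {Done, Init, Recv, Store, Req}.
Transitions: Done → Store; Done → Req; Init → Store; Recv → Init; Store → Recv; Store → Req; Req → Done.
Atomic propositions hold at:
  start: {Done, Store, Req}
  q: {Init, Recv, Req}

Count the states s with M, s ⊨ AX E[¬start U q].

Sat(¬start) = {Init, Recv}
E[¬start U q]: least fixpoint, start Z0 = Sat(q) = {Init, Recv, Req}, add states in Sat(¬start) with some successor in Z. Already a fixed point.
Sat(E[¬start U q]) = {Init, Recv, Req}
Sat(AX E[¬start U q]) = {s : every successor in {Init, Recv, Req}} = {Recv, Store}
|Sat(AX E[¬start U q])| = |{Recv, Store}| = 2.

2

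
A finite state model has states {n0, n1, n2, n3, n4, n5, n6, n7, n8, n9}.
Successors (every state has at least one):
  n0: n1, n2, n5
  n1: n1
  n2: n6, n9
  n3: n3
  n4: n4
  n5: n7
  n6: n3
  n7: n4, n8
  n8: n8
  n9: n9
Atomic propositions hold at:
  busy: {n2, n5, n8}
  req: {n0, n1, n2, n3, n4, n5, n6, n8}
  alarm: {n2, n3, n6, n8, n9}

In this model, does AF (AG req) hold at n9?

AG req: greatest fixpoint, start Z0 = {n0, n1, n2, n3, n4, n5, n6, n8}, keep only states in Sat with every successor in Z. Z1 = {n0, n1, n3, n4, n6, n8}; Z2 = {n1, n3, n4, n6, n8}; fixed.
Sat(AG req) = {n1, n3, n4, n6, n8}
AF (AG req): least fixpoint, start Z0 = {n1, n3, n4, n6, n8}, add states with every successor in Z. Z1 = {n1, n3, n4, n6, n7, n8}; Z2 = {n1, n3, n4, n5, n6, n7, n8}; fixed.
Sat(AF (AG req)) = {n1, n3, n4, n5, n6, n7, n8}
n9 ∉ Sat(AF (AG req)) = {n1, n3, n4, n5, n6, n7, n8}, so the formula does not hold at n9.

No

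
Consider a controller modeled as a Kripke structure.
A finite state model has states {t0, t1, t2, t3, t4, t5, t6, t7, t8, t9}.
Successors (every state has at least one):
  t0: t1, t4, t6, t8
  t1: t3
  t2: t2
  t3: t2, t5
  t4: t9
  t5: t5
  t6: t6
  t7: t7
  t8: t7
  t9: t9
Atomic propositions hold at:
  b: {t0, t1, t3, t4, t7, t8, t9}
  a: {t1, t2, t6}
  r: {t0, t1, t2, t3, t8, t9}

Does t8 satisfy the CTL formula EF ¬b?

Sat(¬b) = {t2, t5, t6}
EF ¬b: least fixpoint, start Z0 = {t2, t5, t6}, add states with some successor in Z. Z1 = {t0, t2, t3, t5, t6}; Z2 = {t0, t1, t2, t3, t5, t6}; fixed.
Sat(EF ¬b) = {t0, t1, t2, t3, t5, t6}
t8 ∉ Sat(EF ¬b) = {t0, t1, t2, t3, t5, t6}, so the formula does not hold at t8.

No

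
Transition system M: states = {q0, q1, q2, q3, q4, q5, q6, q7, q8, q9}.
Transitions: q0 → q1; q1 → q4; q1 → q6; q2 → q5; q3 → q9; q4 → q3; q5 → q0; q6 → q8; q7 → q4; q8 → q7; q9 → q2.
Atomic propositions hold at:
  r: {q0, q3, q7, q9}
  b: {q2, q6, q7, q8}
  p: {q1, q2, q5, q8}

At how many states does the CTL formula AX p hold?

4

Sat(AX p) = {s : every successor in {q1, q2, q5, q8}} = {q0, q2, q6, q9}
|Sat(AX p)| = |{q0, q2, q6, q9}| = 4.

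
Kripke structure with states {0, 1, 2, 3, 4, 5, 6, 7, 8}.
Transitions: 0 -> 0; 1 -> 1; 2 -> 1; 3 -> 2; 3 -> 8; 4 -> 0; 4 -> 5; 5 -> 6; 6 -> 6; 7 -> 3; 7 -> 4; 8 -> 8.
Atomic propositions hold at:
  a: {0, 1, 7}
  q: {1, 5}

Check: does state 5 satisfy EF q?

Yes

EF q: least fixpoint, start Z0 = {1, 5}, add states with some successor in Z. Z1 = {1, 2, 4, 5}; Z2 = {1, 2, 3, 4, 5, 7}; fixed.
Sat(EF q) = {1, 2, 3, 4, 5, 7}
5 ∈ Sat(EF q) = {1, 2, 3, 4, 5, 7}, so the formula holds at 5.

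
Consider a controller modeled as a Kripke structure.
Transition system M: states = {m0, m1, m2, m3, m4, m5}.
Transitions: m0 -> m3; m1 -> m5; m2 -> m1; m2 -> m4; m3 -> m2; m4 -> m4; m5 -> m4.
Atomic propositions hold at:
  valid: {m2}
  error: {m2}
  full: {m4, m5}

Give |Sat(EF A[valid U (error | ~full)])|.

Sat(~full) = {m0, m1, m2, m3}
Sat(error | ~full) = {m0, m1, m2, m3}
A[valid U (error | ~full)]: least fixpoint, start Z0 = Sat((error | ~full)) = {m0, m1, m2, m3}, add states in Sat(valid) with every successor in Z. Already a fixed point.
Sat(A[valid U (error | ~full)]) = {m0, m1, m2, m3}
EF A[valid U (error | ~full)]: least fixpoint, start Z0 = {m0, m1, m2, m3}, add states with some successor in Z. Already a fixed point.
Sat(EF A[valid U (error | ~full)]) = {m0, m1, m2, m3}
|Sat(EF A[valid U (error | ~full)])| = |{m0, m1, m2, m3}| = 4.

4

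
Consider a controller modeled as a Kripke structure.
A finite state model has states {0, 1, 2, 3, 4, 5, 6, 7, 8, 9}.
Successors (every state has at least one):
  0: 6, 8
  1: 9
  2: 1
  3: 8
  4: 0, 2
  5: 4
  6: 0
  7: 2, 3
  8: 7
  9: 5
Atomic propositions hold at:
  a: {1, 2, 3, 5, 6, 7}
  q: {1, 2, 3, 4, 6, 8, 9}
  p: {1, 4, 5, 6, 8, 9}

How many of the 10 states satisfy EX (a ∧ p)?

Sat(a ∧ p) = {1, 5, 6}
Sat(EX (a ∧ p)) = {s : some successor in {1, 5, 6}} = {0, 2, 9}
|Sat(EX (a ∧ p))| = |{0, 2, 9}| = 3.

3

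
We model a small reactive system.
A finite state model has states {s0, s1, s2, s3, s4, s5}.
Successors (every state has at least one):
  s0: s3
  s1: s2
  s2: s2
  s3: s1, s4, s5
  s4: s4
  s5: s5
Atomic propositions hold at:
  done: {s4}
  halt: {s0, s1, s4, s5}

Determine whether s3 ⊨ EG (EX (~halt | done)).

Yes

Sat(~halt) = {s2, s3}
Sat(~halt | done) = {s2, s3, s4}
Sat(EX (~halt | done)) = {s : some successor in {s2, s3, s4}} = {s0, s1, s2, s3, s4}
EG (EX (~halt | done)): greatest fixpoint, start Z0 = {s0, s1, s2, s3, s4}, keep only states in Sat with some successor in Z. Already a fixed point.
Sat(EG (EX (~halt | done))) = {s0, s1, s2, s3, s4}
s3 ∈ Sat(EG (EX (~halt | done))) = {s0, s1, s2, s3, s4}, so the formula holds at s3.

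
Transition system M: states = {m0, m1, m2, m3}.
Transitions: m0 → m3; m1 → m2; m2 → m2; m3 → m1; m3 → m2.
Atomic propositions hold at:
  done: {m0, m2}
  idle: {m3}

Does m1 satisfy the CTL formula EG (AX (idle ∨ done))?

Yes

Sat(idle ∨ done) = {m0, m2, m3}
Sat(AX (idle ∨ done)) = {s : every successor in {m0, m2, m3}} = {m0, m1, m2}
EG (AX (idle ∨ done)): greatest fixpoint, start Z0 = {m0, m1, m2}, keep only states in Sat with some successor in Z. Z1 = {m1, m2}; fixed.
Sat(EG (AX (idle ∨ done))) = {m1, m2}
m1 ∈ Sat(EG (AX (idle ∨ done))) = {m1, m2}, so the formula holds at m1.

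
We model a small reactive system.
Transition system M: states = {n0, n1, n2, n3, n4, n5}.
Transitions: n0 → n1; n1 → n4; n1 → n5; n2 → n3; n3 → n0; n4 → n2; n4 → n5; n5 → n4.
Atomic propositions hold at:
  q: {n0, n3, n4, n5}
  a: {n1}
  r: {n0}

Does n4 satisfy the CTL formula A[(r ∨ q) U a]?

No

Sat(r ∨ q) = {n0, n3, n4, n5}
A[(r ∨ q) U a]: least fixpoint, start Z0 = Sat(a) = {n1}, add states in Sat(r ∨ q) with every successor in Z. Z1 = {n0, n1}; Z2 = {n0, n1, n3}; fixed.
Sat(A[(r ∨ q) U a]) = {n0, n1, n3}
n4 ∉ Sat(A[(r ∨ q) U a]) = {n0, n1, n3}, so the formula does not hold at n4.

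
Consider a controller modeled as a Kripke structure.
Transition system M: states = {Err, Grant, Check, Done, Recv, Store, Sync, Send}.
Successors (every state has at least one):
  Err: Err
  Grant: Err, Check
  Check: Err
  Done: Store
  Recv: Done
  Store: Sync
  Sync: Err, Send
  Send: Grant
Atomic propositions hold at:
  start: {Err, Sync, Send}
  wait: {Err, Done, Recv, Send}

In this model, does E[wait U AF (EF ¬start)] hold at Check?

Yes

Sat(¬start) = {Grant, Check, Done, Recv, Store}
EF ¬start: least fixpoint, start Z0 = {Grant, Check, Done, Recv, Store}, add states with some successor in Z. Z1 = {Grant, Check, Done, Recv, Store, Send}; Z2 = {Grant, Check, Done, Recv, Store, Sync, Send}; fixed.
Sat(EF ¬start) = {Grant, Check, Done, Recv, Store, Sync, Send}
AF (EF ¬start): least fixpoint, start Z0 = {Grant, Check, Done, Recv, Store, Sync, Send}, add states with every successor in Z. Already a fixed point.
Sat(AF (EF ¬start)) = {Grant, Check, Done, Recv, Store, Sync, Send}
E[wait U AF (EF ¬start)]: least fixpoint, start Z0 = Sat(AF (EF ¬start)) = {Grant, Check, Done, Recv, Store, Sync, Send}, add states in Sat(wait) with some successor in Z. Already a fixed point.
Sat(E[wait U AF (EF ¬start)]) = {Grant, Check, Done, Recv, Store, Sync, Send}
Check ∈ Sat(E[wait U AF (EF ¬start)]) = {Grant, Check, Done, Recv, Store, Sync, Send}, so the formula holds at Check.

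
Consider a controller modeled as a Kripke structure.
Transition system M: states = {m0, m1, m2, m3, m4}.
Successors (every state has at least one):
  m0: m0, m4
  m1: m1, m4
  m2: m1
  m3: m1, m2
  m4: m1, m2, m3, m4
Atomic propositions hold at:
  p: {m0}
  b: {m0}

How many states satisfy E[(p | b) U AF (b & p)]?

1

Sat(p | b) = {m0}
Sat(b & p) = {m0}
AF (b & p): least fixpoint, start Z0 = {m0}, add states with every successor in Z. Already a fixed point.
Sat(AF (b & p)) = {m0}
E[(p | b) U AF (b & p)]: least fixpoint, start Z0 = Sat(AF (b & p)) = {m0}, add states in Sat(p | b) with some successor in Z. Already a fixed point.
Sat(E[(p | b) U AF (b & p)]) = {m0}
|Sat(E[(p | b) U AF (b & p)])| = |{m0}| = 1.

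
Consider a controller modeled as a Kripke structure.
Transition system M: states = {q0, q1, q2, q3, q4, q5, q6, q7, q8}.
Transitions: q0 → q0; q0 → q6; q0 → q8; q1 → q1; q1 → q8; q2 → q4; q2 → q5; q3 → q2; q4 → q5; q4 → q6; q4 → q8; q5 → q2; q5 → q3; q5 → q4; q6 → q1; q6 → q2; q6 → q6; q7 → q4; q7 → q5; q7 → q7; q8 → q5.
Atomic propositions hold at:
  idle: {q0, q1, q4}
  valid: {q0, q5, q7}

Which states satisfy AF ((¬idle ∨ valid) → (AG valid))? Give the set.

Sat(¬idle) = {q2, q3, q5, q6, q7, q8}
Sat(¬idle ∨ valid) = {q0, q2, q3, q5, q6, q7, q8}
AG valid: greatest fixpoint, start Z0 = {q0, q5, q7}, keep only states in Sat with every successor in Z. Z1 = ∅; fixed.
Sat(AG valid) = ∅
Sat((¬idle ∨ valid) → (AG valid)) = {q1, q4}
AF ((¬idle ∨ valid) → (AG valid)): least fixpoint, start Z0 = {q1, q4}, add states with every successor in Z. Already a fixed point.
Sat(AF ((¬idle ∨ valid) → (AG valid))) = {q1, q4}

{q1, q4}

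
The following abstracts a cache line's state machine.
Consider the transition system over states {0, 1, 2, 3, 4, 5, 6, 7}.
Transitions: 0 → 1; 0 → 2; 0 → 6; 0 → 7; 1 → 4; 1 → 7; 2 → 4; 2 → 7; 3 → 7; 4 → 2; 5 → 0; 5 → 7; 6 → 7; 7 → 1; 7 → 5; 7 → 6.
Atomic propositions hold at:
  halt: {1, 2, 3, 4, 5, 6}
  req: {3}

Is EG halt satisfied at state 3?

No

EG halt: greatest fixpoint, start Z0 = {1, 2, 3, 4, 5, 6}, keep only states in Sat with some successor in Z. Z1 = {1, 2, 4}; fixed.
Sat(EG halt) = {1, 2, 4}
3 ∉ Sat(EG halt) = {1, 2, 4}, so the formula does not hold at 3.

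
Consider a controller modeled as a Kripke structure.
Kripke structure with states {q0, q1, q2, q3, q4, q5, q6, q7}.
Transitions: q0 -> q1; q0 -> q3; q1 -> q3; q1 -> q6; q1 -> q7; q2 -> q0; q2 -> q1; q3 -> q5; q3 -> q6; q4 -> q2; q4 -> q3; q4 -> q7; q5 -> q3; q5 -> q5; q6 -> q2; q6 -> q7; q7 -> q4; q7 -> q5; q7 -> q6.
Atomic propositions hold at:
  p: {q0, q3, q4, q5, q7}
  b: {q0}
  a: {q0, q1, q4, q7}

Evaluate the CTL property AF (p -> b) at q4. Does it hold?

Sat(p -> b) = {q0, q1, q2, q6}
AF (p -> b): least fixpoint, start Z0 = {q0, q1, q2, q6}, add states with every successor in Z. Already a fixed point.
Sat(AF (p -> b)) = {q0, q1, q2, q6}
q4 ∉ Sat(AF (p -> b)) = {q0, q1, q2, q6}, so the formula does not hold at q4.

No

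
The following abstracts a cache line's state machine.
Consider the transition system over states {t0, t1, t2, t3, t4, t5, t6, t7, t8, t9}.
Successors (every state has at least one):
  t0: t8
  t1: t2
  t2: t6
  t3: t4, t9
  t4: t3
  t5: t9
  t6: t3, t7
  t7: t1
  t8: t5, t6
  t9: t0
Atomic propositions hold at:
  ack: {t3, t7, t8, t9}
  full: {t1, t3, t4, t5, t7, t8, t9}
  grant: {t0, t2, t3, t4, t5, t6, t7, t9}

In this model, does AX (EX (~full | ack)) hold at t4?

Sat(~full) = {t0, t2, t6}
Sat(~full | ack) = {t0, t2, t3, t6, t7, t8, t9}
Sat(EX (~full | ack)) = {s : some successor in {t0, t2, t3, t6, t7, t8, t9}} = {t0, t1, t2, t3, t4, t5, t6, t8, t9}
Sat(AX (EX (~full | ack))) = {s : every successor in {t0, t1, t2, t3, t4, t5, t6, t8, t9}} = {t0, t1, t2, t3, t4, t5, t7, t8, t9}
t4 ∈ Sat(AX (EX (~full | ack))) = {t0, t1, t2, t3, t4, t5, t7, t8, t9}, so the formula holds at t4.

Yes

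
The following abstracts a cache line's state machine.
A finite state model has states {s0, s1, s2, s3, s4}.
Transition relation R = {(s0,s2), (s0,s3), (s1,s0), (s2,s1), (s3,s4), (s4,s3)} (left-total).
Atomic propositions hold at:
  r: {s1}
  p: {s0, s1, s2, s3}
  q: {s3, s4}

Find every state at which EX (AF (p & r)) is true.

{s0, s2}

Sat(p & r) = {s1}
AF (p & r): least fixpoint, start Z0 = {s1}, add states with every successor in Z. Z1 = {s1, s2}; fixed.
Sat(AF (p & r)) = {s1, s2}
Sat(EX (AF (p & r))) = {s : some successor in {s1, s2}} = {s0, s2}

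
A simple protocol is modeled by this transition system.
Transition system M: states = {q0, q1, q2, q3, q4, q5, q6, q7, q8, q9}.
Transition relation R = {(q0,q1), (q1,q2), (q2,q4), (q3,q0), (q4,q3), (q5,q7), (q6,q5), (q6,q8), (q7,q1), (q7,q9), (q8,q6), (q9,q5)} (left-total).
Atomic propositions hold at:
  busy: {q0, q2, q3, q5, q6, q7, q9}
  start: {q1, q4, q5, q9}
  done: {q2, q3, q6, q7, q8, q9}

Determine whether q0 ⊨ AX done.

Sat(AX done) = {s : every successor in {q2, q3, q6, q7, q8, q9}} = {q1, q4, q5, q8}
q0 ∉ Sat(AX done) = {q1, q4, q5, q8}, so the formula does not hold at q0.

No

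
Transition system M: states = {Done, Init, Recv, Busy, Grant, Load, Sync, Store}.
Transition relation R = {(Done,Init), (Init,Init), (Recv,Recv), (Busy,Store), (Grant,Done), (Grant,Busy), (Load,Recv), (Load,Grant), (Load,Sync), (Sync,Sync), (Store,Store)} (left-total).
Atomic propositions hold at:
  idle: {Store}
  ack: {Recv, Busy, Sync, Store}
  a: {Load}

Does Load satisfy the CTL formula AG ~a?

No

Sat(~a) = {Done, Init, Recv, Busy, Grant, Sync, Store}
AG ~a: greatest fixpoint, start Z0 = {Done, Init, Recv, Busy, Grant, Sync, Store}, keep only states in Sat with every successor in Z. Already a fixed point.
Sat(AG ~a) = {Done, Init, Recv, Busy, Grant, Sync, Store}
Load ∉ Sat(AG ~a) = {Done, Init, Recv, Busy, Grant, Sync, Store}, so the formula does not hold at Load.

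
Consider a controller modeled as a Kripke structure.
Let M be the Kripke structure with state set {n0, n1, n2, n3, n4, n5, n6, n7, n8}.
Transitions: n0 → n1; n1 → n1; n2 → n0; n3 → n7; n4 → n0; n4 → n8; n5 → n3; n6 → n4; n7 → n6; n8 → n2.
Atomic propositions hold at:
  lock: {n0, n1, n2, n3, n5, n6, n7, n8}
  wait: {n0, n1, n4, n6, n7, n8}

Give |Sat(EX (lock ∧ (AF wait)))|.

8

AF wait: least fixpoint, start Z0 = {n0, n1, n4, n6, n7, n8}, add states with every successor in Z. Z1 = {n0, n1, n2, n3, n4, n6, n7, n8}; Z2 = {n0, n1, n2, n3, n4, n5, n6, n7, n8}; fixed.
Sat(AF wait) = {n0, n1, n2, n3, n4, n5, n6, n7, n8}
Sat(lock ∧ (AF wait)) = {n0, n1, n2, n3, n5, n6, n7, n8}
Sat(EX (lock ∧ (AF wait))) = {s : some successor in {n0, n1, n2, n3, n5, n6, n7, n8}} = {n0, n1, n2, n3, n4, n5, n7, n8}
|Sat(EX (lock ∧ (AF wait)))| = |{n0, n1, n2, n3, n4, n5, n7, n8}| = 8.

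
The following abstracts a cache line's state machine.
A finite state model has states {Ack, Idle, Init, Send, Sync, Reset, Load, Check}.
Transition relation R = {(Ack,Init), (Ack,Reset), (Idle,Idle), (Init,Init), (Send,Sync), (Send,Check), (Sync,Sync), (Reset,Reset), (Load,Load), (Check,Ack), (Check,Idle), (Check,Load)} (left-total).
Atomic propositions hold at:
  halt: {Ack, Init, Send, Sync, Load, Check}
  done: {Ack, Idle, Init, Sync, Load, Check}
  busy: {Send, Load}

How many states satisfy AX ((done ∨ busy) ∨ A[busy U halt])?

Sat(done ∨ busy) = {Ack, Idle, Init, Send, Sync, Load, Check}
A[busy U halt]: least fixpoint, start Z0 = Sat(halt) = {Ack, Init, Send, Sync, Load, Check}, add states in Sat(busy) with every successor in Z. Already a fixed point.
Sat(A[busy U halt]) = {Ack, Init, Send, Sync, Load, Check}
Sat((done ∨ busy) ∨ A[busy U halt]) = {Ack, Idle, Init, Send, Sync, Load, Check}
Sat(AX ((done ∨ busy) ∨ A[busy U halt])) = {s : every successor in {Ack, Idle, Init, Send, Sync, Load, Check}} = {Idle, Init, Send, Sync, Load, Check}
|Sat(AX ((done ∨ busy) ∨ A[busy U halt]))| = |{Idle, Init, Send, Sync, Load, Check}| = 6.

6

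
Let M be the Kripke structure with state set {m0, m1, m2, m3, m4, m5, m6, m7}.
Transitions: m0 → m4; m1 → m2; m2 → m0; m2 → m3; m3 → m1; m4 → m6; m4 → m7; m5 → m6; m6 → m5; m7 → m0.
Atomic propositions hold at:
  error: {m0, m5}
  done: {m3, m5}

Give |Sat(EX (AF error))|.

AF error: least fixpoint, start Z0 = {m0, m5}, add states with every successor in Z. Z1 = {m0, m5, m6, m7}; Z2 = {m0, m4, m5, m6, m7}; fixed.
Sat(AF error) = {m0, m4, m5, m6, m7}
Sat(EX (AF error)) = {s : some successor in {m0, m4, m5, m6, m7}} = {m0, m2, m4, m5, m6, m7}
|Sat(EX (AF error))| = |{m0, m2, m4, m5, m6, m7}| = 6.

6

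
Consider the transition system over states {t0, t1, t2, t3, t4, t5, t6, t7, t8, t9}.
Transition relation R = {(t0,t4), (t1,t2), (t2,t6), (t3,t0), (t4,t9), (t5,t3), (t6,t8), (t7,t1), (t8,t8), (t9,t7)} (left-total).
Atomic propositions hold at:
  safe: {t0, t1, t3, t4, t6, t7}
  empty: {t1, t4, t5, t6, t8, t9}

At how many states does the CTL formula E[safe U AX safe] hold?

Sat(AX safe) = {s : every successor in {t0, t1, t3, t4, t6, t7}} = {t0, t2, t3, t5, t7, t9}
E[safe U AX safe]: least fixpoint, start Z0 = Sat(AX safe) = {t0, t2, t3, t5, t7, t9}, add states in Sat(safe) with some successor in Z. Z1 = {t0, t1, t2, t3, t4, t5, t7, t9}; fixed.
Sat(E[safe U AX safe]) = {t0, t1, t2, t3, t4, t5, t7, t9}
|Sat(E[safe U AX safe])| = |{t0, t1, t2, t3, t4, t5, t7, t9}| = 8.

8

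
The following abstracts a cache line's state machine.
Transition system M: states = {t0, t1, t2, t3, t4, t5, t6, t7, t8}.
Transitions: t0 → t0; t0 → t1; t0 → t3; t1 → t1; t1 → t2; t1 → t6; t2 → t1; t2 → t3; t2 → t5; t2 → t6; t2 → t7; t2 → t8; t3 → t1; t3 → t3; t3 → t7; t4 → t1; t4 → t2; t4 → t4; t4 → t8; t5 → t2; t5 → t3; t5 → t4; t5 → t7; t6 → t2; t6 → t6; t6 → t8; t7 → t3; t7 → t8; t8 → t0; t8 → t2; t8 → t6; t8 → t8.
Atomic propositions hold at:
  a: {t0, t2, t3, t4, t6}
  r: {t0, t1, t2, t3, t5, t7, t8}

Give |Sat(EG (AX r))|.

3

Sat(AX r) = {s : every successor in {t0, t1, t2, t3, t5, t7, t8}} = {t0, t3, t7}
EG (AX r): greatest fixpoint, start Z0 = {t0, t3, t7}, keep only states in Sat with some successor in Z. Already a fixed point.
Sat(EG (AX r)) = {t0, t3, t7}
|Sat(EG (AX r))| = |{t0, t3, t7}| = 3.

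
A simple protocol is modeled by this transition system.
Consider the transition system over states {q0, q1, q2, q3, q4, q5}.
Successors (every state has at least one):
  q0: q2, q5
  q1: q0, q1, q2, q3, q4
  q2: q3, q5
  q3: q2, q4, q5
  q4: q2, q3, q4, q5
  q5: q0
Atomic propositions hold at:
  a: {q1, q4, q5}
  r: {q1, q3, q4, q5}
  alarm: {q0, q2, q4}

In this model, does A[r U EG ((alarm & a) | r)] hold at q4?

Sat(alarm & a) = {q4}
Sat((alarm & a) | r) = {q1, q3, q4, q5}
EG ((alarm & a) | r): greatest fixpoint, start Z0 = {q1, q3, q4, q5}, keep only states in Sat with some successor in Z. Z1 = {q1, q3, q4}; fixed.
Sat(EG ((alarm & a) | r)) = {q1, q3, q4}
A[r U EG ((alarm & a) | r)]: least fixpoint, start Z0 = Sat(EG ((alarm & a) | r)) = {q1, q3, q4}, add states in Sat(r) with every successor in Z. Already a fixed point.
Sat(A[r U EG ((alarm & a) | r)]) = {q1, q3, q4}
q4 ∈ Sat(A[r U EG ((alarm & a) | r)]) = {q1, q3, q4}, so the formula holds at q4.

Yes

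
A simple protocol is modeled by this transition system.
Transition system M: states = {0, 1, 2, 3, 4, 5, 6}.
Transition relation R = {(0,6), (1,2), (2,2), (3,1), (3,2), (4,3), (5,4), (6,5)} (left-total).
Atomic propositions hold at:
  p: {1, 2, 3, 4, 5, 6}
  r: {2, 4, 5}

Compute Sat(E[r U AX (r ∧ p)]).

{1, 2, 5, 6}

Sat(r ∧ p) = {2, 4, 5}
Sat(AX (r ∧ p)) = {s : every successor in {2, 4, 5}} = {1, 2, 5, 6}
E[r U AX (r ∧ p)]: least fixpoint, start Z0 = Sat(AX (r ∧ p)) = {1, 2, 5, 6}, add states in Sat(r) with some successor in Z. Already a fixed point.
Sat(E[r U AX (r ∧ p)]) = {1, 2, 5, 6}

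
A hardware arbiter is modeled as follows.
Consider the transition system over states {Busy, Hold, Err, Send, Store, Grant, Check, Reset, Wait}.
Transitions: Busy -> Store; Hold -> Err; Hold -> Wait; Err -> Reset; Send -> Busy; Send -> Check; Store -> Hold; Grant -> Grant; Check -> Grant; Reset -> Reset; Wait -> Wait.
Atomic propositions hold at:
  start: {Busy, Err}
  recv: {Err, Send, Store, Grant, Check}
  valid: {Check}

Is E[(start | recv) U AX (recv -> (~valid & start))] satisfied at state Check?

Sat(start | recv) = {Busy, Err, Send, Store, Grant, Check}
Sat(~valid) = {Busy, Hold, Err, Send, Store, Grant, Reset, Wait}
Sat(~valid & start) = {Busy, Err}
Sat(recv -> (~valid & start)) = {Busy, Hold, Err, Reset, Wait}
Sat(AX (recv -> (~valid & start))) = {s : every successor in {Busy, Hold, Err, Reset, Wait}} = {Hold, Err, Store, Reset, Wait}
E[(start | recv) U AX (recv -> (~valid & start))]: least fixpoint, start Z0 = Sat(AX (recv -> (~valid & start))) = {Hold, Err, Store, Reset, Wait}, add states in Sat(start | recv) with some successor in Z. Z1 = {Busy, Hold, Err, Store, Reset, Wait}; Z2 = {Busy, Hold, Err, Send, Store, Reset, Wait}; fixed.
Sat(E[(start | recv) U AX (recv -> (~valid & start))]) = {Busy, Hold, Err, Send, Store, Reset, Wait}
Check ∉ Sat(E[(start | recv) U AX (recv -> (~valid & start))]) = {Busy, Hold, Err, Send, Store, Reset, Wait}, so the formula does not hold at Check.

No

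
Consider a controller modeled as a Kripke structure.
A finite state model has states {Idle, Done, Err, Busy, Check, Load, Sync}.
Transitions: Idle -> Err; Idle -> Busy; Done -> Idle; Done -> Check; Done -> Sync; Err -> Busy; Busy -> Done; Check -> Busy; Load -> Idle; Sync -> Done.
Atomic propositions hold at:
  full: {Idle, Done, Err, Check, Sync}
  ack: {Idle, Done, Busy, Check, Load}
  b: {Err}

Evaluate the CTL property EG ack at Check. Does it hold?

Yes

EG ack: greatest fixpoint, start Z0 = {Idle, Done, Busy, Check, Load}, keep only states in Sat with some successor in Z. Already a fixed point.
Sat(EG ack) = {Idle, Done, Busy, Check, Load}
Check ∈ Sat(EG ack) = {Idle, Done, Busy, Check, Load}, so the formula holds at Check.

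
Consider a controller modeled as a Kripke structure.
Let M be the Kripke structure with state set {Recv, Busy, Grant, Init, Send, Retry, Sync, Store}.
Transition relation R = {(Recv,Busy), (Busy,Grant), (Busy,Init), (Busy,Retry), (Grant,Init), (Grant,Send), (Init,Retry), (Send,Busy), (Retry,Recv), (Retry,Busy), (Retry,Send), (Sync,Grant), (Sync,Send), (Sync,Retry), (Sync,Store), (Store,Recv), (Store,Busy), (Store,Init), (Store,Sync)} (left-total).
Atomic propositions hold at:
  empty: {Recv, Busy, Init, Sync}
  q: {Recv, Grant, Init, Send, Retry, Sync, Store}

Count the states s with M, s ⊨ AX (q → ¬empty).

Sat(¬empty) = {Grant, Send, Retry, Store}
Sat(q → ¬empty) = {Busy, Grant, Send, Retry, Store}
Sat(AX (q → ¬empty)) = {s : every successor in {Busy, Grant, Send, Retry, Store}} = {Recv, Init, Send, Sync}
|Sat(AX (q → ¬empty))| = |{Recv, Init, Send, Sync}| = 4.

4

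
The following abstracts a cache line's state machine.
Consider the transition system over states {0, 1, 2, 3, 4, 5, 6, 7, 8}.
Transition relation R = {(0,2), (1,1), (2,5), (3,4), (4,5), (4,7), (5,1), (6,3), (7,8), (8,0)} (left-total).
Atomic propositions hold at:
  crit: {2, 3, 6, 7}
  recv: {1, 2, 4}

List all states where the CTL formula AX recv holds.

{0, 1, 3, 5}

Sat(AX recv) = {s : every successor in {1, 2, 4}} = {0, 1, 3, 5}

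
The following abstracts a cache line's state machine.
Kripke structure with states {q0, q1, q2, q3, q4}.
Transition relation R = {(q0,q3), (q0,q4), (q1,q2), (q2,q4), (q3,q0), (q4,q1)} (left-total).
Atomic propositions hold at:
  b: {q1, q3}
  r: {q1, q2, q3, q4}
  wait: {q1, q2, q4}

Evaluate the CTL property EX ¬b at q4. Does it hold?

No

Sat(¬b) = {q0, q2, q4}
Sat(EX ¬b) = {s : some successor in {q0, q2, q4}} = {q0, q1, q2, q3}
q4 ∉ Sat(EX ¬b) = {q0, q1, q2, q3}, so the formula does not hold at q4.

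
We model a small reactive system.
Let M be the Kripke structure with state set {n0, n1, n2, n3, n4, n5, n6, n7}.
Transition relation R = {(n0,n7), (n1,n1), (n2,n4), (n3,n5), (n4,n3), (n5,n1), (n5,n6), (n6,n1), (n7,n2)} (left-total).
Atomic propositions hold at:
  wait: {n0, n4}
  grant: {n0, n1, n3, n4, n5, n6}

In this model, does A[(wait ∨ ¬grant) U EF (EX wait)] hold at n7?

Sat(¬grant) = {n2, n7}
Sat(wait ∨ ¬grant) = {n0, n2, n4, n7}
Sat(EX wait) = {s : some successor in {n0, n4}} = {n2}
EF (EX wait): least fixpoint, start Z0 = {n2}, add states with some successor in Z. Z1 = {n2, n7}; Z2 = {n0, n2, n7}; fixed.
Sat(EF (EX wait)) = {n0, n2, n7}
A[(wait ∨ ¬grant) U EF (EX wait)]: least fixpoint, start Z0 = Sat(EF (EX wait)) = {n0, n2, n7}, add states in Sat(wait ∨ ¬grant) with every successor in Z. Already a fixed point.
Sat(A[(wait ∨ ¬grant) U EF (EX wait)]) = {n0, n2, n7}
n7 ∈ Sat(A[(wait ∨ ¬grant) U EF (EX wait)]) = {n0, n2, n7}, so the formula holds at n7.

Yes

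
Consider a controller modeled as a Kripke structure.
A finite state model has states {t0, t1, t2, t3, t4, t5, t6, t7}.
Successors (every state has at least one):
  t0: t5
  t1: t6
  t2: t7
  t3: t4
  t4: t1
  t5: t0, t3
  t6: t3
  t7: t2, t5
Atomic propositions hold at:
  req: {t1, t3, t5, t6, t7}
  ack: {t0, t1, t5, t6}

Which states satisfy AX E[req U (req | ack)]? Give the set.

Sat(req | ack) = {t0, t1, t3, t5, t6, t7}
E[req U (req | ack)]: least fixpoint, start Z0 = Sat((req | ack)) = {t0, t1, t3, t5, t6, t7}, add states in Sat(req) with some successor in Z. Already a fixed point.
Sat(E[req U (req | ack)]) = {t0, t1, t3, t5, t6, t7}
Sat(AX E[req U (req | ack)]) = {s : every successor in {t0, t1, t3, t5, t6, t7}} = {t0, t1, t2, t4, t5, t6}

{t0, t1, t2, t4, t5, t6}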